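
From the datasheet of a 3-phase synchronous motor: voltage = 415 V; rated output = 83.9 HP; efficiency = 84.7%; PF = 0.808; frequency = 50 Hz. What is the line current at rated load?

P_out = 83.9 × 746 = 62589 W
P_in = P_out / η = 62589 / 0.847 = 73895 W
I_L = P_in / (√3·V_L·cosφ) = 73895 / (1.732 × 415 × 0.808) = 127 A

127 A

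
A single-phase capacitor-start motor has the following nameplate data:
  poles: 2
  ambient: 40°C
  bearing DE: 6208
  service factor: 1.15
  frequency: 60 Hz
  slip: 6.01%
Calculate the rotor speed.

3384 rpm

n_s = 120f/p = 120×60/2 = 3600 rpm
n = n_s(1 − s) = 3600 × (1 − 0.0601) = 3384 rpm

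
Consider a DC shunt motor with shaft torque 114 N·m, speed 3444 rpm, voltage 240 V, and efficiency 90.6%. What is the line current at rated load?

189 A

ω = 2π×3444/60 = 360.7 rad/s; P_out = τω = 114 × 360.7 = 41120 W
P_in = P_out / η = 41120 / 0.906 = 45386 W
I = P_in / V = 45386 / 240 = 189 A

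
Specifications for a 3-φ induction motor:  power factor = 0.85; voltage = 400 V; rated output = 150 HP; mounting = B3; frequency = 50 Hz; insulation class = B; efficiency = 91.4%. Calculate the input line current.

208 A

P_out = 150 × 746 = 111900 W
P_in = P_out / η = 111900 / 0.914 = 122429 W
I_L = P_in / (√3·V_L·cosφ) = 122429 / (1.732 × 400 × 0.85) = 208 A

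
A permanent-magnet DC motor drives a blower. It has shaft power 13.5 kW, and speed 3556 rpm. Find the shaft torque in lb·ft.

ω = 2π × 3556/60 = 372.4 rad/s
τ = P/ω = 13500/372.4 = 36.25 N·m
In lb·ft: 36.25/1.356 = 26.7 lb·ft

26.7 lb·ft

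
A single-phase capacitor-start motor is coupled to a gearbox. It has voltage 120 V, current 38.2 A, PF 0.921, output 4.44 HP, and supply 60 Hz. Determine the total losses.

910 W

P_in = V·I·cosφ = 120×38.2×0.921 = 4222 W
P_out = 4.44×746 = 3312 W
Losses = P_in − P_out = 4222 − 3312 = 910 W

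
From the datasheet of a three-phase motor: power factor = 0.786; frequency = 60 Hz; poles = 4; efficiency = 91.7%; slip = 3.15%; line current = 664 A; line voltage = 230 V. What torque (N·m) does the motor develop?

1040 N·m

P_in = √3·V·I·cosφ = 1.732 × 230 × 664 × 0.786 = 207906 W
P_out = η·P_in = 0.917 × 207906 = 190650 W
n_s = 120×60/4 = 1800 rpm; n = 1800×(1−0.0315) = 1743 rpm
ω = 2π×1743/60 = 182.5 rad/s
τ = P_out/ω = 190650/182.5 = 1040 N·m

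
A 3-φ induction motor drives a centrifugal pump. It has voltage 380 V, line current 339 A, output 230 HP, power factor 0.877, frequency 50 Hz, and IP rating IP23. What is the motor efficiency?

87.7 %

P_out = 230 × 746 = 171580 W
P_in = √3·V_L·I_L·cosφ = 1.732 × 380 × 339 × 0.877 = 195673 W
η = P_out / P_in = 171580 / 195673 = 0.877 = 87.7%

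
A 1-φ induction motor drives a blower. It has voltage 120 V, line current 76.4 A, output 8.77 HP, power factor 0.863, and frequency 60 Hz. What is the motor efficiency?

82.7 %

P_out = 8.77 × 746 = 6542 W
P_in = V·I·cosφ = 120 × 76.4 × 0.863 = 7912 W
η = P_out / P_in = 6542 / 7912 = 0.827 = 82.7%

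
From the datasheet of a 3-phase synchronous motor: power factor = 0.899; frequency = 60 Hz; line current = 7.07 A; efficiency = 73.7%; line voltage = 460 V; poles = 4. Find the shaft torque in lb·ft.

14.6 lb·ft

P_in = √3·V·I·cosφ = 1.732 × 460 × 7.07 × 0.899 = 5064 W
P_out = η·P_in = 0.737 × 5064 = 3732 W
n = n_s = 120×60/4 = 1800 rpm (synchronous)
ω = 2π×1800/60 = 188.5 rad/s
τ = P_out/ω = 3732/188.5 = 19.8 N·m
In lb·ft: 19.8/1.356 = 14.6 lb·ft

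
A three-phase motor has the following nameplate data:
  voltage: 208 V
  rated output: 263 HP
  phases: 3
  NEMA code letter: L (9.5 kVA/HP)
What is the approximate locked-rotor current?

S_LR = 9.5 × 263 = 2498.5 kVA
I_LR = S_LR/(√3·V_L) = 2498500/(1.732×208) = 6940 A

6940 A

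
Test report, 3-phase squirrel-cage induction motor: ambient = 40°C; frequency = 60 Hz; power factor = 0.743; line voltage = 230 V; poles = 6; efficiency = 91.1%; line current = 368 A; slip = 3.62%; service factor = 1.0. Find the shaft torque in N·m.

819 N·m

P_in = √3·V·I·cosφ = 1.732 × 230 × 368 × 0.743 = 108921 W
P_out = η·P_in = 0.911 × 108921 = 99227 W
n_s = 120×60/6 = 1200 rpm; n = 1200×(1−0.0362) = 1157 rpm
ω = 2π×1157/60 = 121.2 rad/s
τ = P_out/ω = 99227/121.2 = 819 N·m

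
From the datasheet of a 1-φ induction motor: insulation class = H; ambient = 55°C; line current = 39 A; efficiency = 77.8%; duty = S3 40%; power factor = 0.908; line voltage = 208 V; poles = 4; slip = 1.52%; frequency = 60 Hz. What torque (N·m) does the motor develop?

30.9 N·m

P_in = V·I·cosφ = 208 × 39 × 0.908 = 7366 W
P_out = η·P_in = 0.778 × 7366 = 5731 W
n_s = 120×60/4 = 1800 rpm; n = 1800×(1−0.0152) = 1773 rpm
ω = 2π×1773/60 = 185.7 rad/s
τ = P_out/ω = 5731/185.7 = 30.9 N·m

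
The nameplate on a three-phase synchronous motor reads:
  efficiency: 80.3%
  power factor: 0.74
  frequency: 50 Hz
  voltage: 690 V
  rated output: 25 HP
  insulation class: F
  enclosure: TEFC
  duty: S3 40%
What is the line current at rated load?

P_out = 25 × 746 = 18650 W
P_in = P_out / η = 18650 / 0.803 = 23225 W
I_L = P_in / (√3·V_L·cosφ) = 23225 / (1.732 × 690 × 0.74) = 26.3 A

26.3 A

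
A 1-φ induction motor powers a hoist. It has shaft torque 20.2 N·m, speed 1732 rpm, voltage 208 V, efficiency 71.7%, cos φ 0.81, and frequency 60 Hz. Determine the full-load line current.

30.3 A

ω = 2π×1732/60 = 181.4 rad/s; P_out = τω = 20.2 × 181.4 = 3664 W
P_in = P_out / η = 3664 / 0.717 = 5110 W
I = P_in / (V·cosφ) = 5110 / (208 × 0.81) = 30.3 A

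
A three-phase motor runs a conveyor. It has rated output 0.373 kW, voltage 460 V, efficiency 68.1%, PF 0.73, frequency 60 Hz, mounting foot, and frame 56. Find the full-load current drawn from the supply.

P_out = 0.373 kW = 373 W
P_in = P_out / η = 373 / 0.681 = 548 W
I_L = P_in / (√3·V_L·cosφ) = 548 / (1.732 × 460 × 0.73) = 0.942 A

0.942 A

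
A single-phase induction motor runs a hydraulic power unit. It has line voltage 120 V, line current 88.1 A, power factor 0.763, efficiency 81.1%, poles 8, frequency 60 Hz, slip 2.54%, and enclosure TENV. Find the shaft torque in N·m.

P_in = V·I·cosφ = 120 × 88.1 × 0.763 = 8066 W
P_out = η·P_in = 0.811 × 8066 = 6542 W
n_s = 120×60/8 = 900 rpm; n = 900×(1−0.0254) = 877 rpm
ω = 2π×877/60 = 91.84 rad/s
τ = P_out/ω = 6542/91.84 = 71.2 N·m

71.2 N·m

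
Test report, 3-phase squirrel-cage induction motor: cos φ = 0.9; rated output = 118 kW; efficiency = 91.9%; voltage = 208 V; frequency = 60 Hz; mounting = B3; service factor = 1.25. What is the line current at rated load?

P_out = 118 kW = 118000 W
P_in = P_out / η = 118000 / 0.919 = 128400 W
I_L = P_in / (√3·V_L·cosφ) = 128400 / (1.732 × 208 × 0.9) = 396 A

396 A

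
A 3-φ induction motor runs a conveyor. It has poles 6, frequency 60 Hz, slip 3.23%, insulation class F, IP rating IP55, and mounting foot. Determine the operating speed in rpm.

1161 rpm

n_s = 120f/p = 120×60/6 = 1200 rpm
n = n_s(1 − s) = 1200 × (1 − 0.0323) = 1161 rpm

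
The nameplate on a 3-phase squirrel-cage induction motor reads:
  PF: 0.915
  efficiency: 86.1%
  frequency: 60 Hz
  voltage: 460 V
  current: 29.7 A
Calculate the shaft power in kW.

18.6 kW

P_in = √3·V·I·cosφ = 1.732 × 460 × 29.7 × 0.915 = 21651 W
P_out = η·P_in = 0.861 × 21651 = 18642 W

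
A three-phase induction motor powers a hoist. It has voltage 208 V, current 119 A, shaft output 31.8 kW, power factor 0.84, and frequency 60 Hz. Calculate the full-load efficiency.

88.3 %

P_out = 31.8 kW = 31800 W
P_in = √3·V_L·I_L·cosφ = 1.732 × 208 × 119 × 0.84 = 36011 W
η = P_out / P_in = 31800 / 36011 = 0.883 = 88.3%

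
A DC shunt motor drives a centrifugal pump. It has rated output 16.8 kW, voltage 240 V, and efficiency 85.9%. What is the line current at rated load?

81.5 A

P_out = 16.8 kW = 16800 W
P_in = P_out / η = 16800 / 0.859 = 19558 W
I = P_in / V = 19558 / 240 = 81.5 A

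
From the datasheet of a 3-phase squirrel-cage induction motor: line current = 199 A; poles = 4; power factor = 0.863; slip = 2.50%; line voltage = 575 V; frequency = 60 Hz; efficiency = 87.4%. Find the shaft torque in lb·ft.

600 lb·ft

P_in = √3·V·I·cosφ = 1.732 × 575 × 199 × 0.863 = 171033 W
P_out = η·P_in = 0.874 × 171033 = 149483 W
n_s = 120×60/4 = 1800 rpm; n = 1800×(1−0.025) = 1755 rpm
ω = 2π×1755/60 = 183.8 rad/s
τ = P_out/ω = 149483/183.8 = 813.3 N·m
In lb·ft: 813.3/1.356 = 600 lb·ft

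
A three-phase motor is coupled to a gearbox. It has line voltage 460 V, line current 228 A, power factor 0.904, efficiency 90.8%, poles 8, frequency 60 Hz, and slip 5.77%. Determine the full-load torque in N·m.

P_in = √3·V·I·cosφ = 1.732 × 460 × 228 × 0.904 = 164214 W
P_out = η·P_in = 0.908 × 164214 = 149106 W
n_s = 120×60/8 = 900 rpm; n = 900×(1−0.0577) = 848 rpm
ω = 2π×848/60 = 88.8 rad/s
τ = P_out/ω = 149106/88.8 = 1680 N·m

1680 N·m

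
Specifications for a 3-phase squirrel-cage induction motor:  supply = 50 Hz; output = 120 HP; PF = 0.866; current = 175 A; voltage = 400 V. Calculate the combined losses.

15500 W

P_in = √3·V·I·cosφ = 1.732×400×175×0.866 = 104994 W
P_out = 120×746 = 89520 W
Losses = P_in − P_out = 104994 − 89520 = 15474 W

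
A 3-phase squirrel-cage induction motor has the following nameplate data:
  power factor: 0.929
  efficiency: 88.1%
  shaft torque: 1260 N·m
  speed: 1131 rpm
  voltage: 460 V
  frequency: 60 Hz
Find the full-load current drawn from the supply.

ω = 2π×1131/60 = 118.4 rad/s; P_out = τω = 1260 × 118.4 = 149184 W
P_in = P_out / η = 149184 / 0.881 = 169335 W
I_L = P_in / (√3·V_L·cosφ) = 169335 / (1.732 × 460 × 0.929) = 229 A

229 A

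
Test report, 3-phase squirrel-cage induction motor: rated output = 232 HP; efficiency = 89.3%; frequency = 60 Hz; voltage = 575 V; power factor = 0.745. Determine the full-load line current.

261 A

P_out = 232 × 746 = 173072 W
P_in = P_out / η = 173072 / 0.893 = 193810 W
I_L = P_in / (√3·V_L·cosφ) = 193810 / (1.732 × 575 × 0.745) = 261 A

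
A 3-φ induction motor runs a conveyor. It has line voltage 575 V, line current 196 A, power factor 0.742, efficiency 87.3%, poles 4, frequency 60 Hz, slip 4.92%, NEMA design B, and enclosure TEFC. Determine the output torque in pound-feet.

520 lb·ft

P_in = √3·V·I·cosφ = 1.732 × 575 × 196 × 0.742 = 144836 W
P_out = η·P_in = 0.873 × 144836 = 126442 W
n_s = 120×60/4 = 1800 rpm; n = 1800×(1−0.0492) = 1711 rpm
ω = 2π×1711/60 = 179.2 rad/s
τ = P_out/ω = 126442/179.2 = 705.6 N·m
In lb·ft: 705.6/1.356 = 520 lb·ft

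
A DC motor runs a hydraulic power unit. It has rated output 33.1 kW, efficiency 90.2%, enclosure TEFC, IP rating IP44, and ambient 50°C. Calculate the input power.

P_out = 33100 W
P_in = P_out/η = 33100/0.902 = 36696 W = 36.7 kW

36.7 kW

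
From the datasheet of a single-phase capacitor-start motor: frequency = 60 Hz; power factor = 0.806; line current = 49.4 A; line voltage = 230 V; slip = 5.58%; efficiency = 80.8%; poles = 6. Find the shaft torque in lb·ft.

P_in = V·I·cosφ = 230 × 49.4 × 0.806 = 9158 W
P_out = η·P_in = 0.808 × 9158 = 7400 W
n_s = 120×60/6 = 1200 rpm; n = 1200×(1−0.0558) = 1133 rpm
ω = 2π×1133/60 = 118.6 rad/s
τ = P_out/ω = 7400/118.6 = 62.39 N·m
In lb·ft: 62.39/1.356 = 46 lb·ft

46 lb·ft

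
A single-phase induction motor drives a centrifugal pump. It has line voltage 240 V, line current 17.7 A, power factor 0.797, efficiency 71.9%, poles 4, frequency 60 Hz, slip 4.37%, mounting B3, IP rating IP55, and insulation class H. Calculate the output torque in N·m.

13.5 N·m

P_in = V·I·cosφ = 240 × 17.7 × 0.797 = 3386 W
P_out = η·P_in = 0.719 × 3386 = 2435 W
n_s = 120×60/4 = 1800 rpm; n = 1800×(1−0.0437) = 1721 rpm
ω = 2π×1721/60 = 180.2 rad/s
τ = P_out/ω = 2435/180.2 = 13.5 N·m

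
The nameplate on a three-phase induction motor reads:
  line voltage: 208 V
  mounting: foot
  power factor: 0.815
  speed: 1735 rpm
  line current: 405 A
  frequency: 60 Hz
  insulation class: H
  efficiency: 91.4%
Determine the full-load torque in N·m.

598 N·m

P_in = √3·V·I·cosφ = 1.732 × 208 × 405 × 0.815 = 118911 W
P_out = η·P_in = 0.914 × 118911 = 108685 W
n = 1735 rpm
ω = 2π×1735/60 = 181.7 rad/s
τ = P_out/ω = 108685/181.7 = 598 N·m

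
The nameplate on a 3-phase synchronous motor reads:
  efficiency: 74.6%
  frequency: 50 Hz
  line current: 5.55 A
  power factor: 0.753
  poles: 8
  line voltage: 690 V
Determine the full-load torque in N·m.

P_in = √3·V·I·cosφ = 1.732 × 690 × 5.55 × 0.753 = 4994 W
P_out = η·P_in = 0.746 × 4994 = 3726 W
n = n_s = 120×50/8 = 750 rpm (synchronous)
ω = 2π×750/60 = 78.54 rad/s
τ = P_out/ω = 3726/78.54 = 47.4 N·m

47.4 N·m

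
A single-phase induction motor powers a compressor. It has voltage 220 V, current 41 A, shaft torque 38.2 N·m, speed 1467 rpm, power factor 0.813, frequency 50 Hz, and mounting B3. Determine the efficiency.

80.0 %

ω = 2π × 1467/60 = 153.6 rad/s; P_out = τω = 38.2 × 153.6 = 5868 W
P_in = V·I·cosφ = 220 × 41 × 0.813 = 7333 W
η = P_out / P_in = 5868 / 7333 = 0.800 = 80.0%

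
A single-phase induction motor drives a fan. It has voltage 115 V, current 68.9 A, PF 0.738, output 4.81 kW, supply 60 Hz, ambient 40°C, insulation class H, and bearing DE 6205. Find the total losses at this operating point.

P_in = V·I·cosφ = 115×68.9×0.738 = 5848 W
P_out = 4810 W
Losses = P_in − P_out = 5848 − 4810 = 1038 W

1040 W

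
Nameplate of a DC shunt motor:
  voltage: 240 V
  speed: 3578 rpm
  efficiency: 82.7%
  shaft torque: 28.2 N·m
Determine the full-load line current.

ω = 2π×3578/60 = 374.7 rad/s; P_out = τω = 28.2 × 374.7 = 10567 W
P_in = P_out / η = 10567 / 0.827 = 12778 W
I = P_in / V = 12778 / 240 = 53.2 A

53.2 A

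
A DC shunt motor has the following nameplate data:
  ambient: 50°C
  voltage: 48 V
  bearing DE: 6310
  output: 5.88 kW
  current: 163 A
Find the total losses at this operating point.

1940 W

P_in = V·I = 48×163 = 7824 W
P_out = 5880 W
Losses = P_in − P_out = 7824 − 5880 = 1944 W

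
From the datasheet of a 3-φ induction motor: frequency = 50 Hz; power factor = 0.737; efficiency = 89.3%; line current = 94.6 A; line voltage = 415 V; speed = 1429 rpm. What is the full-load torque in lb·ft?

P_in = √3·V·I·cosφ = 1.732 × 415 × 94.6 × 0.737 = 50113 W
P_out = η·P_in = 0.893 × 50113 = 44751 W
n = 1429 rpm
ω = 2π×1429/60 = 149.6 rad/s
τ = P_out/ω = 44751/149.6 = 299.1 N·m
In lb·ft: 299.1/1.356 = 221 lb·ft

221 lb·ft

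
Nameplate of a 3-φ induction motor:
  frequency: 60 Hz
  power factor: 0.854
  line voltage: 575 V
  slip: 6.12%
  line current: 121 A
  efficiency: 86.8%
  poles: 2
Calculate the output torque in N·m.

252 N·m

P_in = √3·V·I·cosφ = 1.732 × 575 × 121 × 0.854 = 102910 W
P_out = η·P_in = 0.868 × 102910 = 89326 W
n_s = 120×60/2 = 3600 rpm; n = 3600×(1−0.0612) = 3380 rpm
ω = 2π×3380/60 = 354 rad/s
τ = P_out/ω = 89326/354 = 252 N·m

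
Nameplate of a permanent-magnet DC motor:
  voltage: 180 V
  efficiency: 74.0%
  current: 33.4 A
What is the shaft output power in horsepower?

P_in = V·I = 180 × 33.4 = 6012 W
P_out = η·P_in = 0.74 × 6012 = 4449 W
= 4449/746 = 5.96 HP

5.96 HP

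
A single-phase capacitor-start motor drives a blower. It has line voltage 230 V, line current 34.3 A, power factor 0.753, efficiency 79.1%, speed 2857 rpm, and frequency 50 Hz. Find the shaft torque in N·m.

15.7 N·m

P_in = V·I·cosφ = 230 × 34.3 × 0.753 = 5940 W
P_out = η·P_in = 0.791 × 5940 = 4699 W
n = 2857 rpm
ω = 2π×2857/60 = 299.2 rad/s
τ = P_out/ω = 4699/299.2 = 15.7 N·m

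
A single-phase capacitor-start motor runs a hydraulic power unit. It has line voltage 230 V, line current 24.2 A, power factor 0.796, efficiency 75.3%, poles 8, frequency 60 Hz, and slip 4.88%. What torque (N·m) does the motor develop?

P_in = V·I·cosφ = 230 × 24.2 × 0.796 = 4431 W
P_out = η·P_in = 0.753 × 4431 = 3337 W
n_s = 120×60/8 = 900 rpm; n = 900×(1−0.0488) = 856 rpm
ω = 2π×856/60 = 89.64 rad/s
τ = P_out/ω = 3337/89.64 = 37.2 N·m

37.2 N·m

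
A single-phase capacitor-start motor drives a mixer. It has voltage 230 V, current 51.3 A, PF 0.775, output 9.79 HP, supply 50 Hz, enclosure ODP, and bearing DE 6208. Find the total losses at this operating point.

1.84 kW

P_in = V·I·cosφ = 230×51.3×0.775 = 9144 W
P_out = 9.79×746 = 7303 W
Losses = P_in − P_out = 9144 − 7303 = 1841 W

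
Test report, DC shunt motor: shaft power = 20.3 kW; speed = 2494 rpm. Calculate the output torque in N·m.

77.7 N·m

ω = 2π × 2494/60 = 261.2 rad/s
τ = P/ω = 20300/261.2 = 77.7 N·m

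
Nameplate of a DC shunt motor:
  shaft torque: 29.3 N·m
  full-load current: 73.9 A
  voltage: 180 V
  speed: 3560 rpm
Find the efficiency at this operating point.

82.1 %

ω = 2π × 3560/60 = 372.8 rad/s; P_out = τω = 29.3 × 372.8 = 10923 W
P_in = V·I = 180 × 73.9 = 13302 W
η = P_out / P_in = 10923 / 13302 = 0.821 = 82.1%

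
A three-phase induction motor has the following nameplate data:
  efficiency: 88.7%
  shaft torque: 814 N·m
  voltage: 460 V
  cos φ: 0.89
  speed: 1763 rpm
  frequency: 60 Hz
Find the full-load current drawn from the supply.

ω = 2π×1763/60 = 184.6 rad/s; P_out = τω = 814 × 184.6 = 150264 W
P_in = P_out / η = 150264 / 0.887 = 169407 W
I_L = P_in / (√3·V_L·cosφ) = 169407 / (1.732 × 460 × 0.89) = 239 A

239 A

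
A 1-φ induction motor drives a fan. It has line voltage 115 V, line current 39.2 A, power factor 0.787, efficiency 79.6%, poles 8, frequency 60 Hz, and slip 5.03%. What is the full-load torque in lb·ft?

23.3 lb·ft

P_in = V·I·cosφ = 115 × 39.2 × 0.787 = 3548 W
P_out = η·P_in = 0.796 × 3548 = 2824 W
n_s = 120×60/8 = 900 rpm; n = 900×(1−0.0503) = 855 rpm
ω = 2π×855/60 = 89.54 rad/s
τ = P_out/ω = 2824/89.54 = 31.54 N·m
In lb·ft: 31.54/1.356 = 23.3 lb·ft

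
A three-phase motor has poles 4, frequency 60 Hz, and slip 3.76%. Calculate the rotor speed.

n_s = 120f/p = 120×60/4 = 1800 rpm
n = n_s(1 − s) = 1800 × (1 − 0.0376) = 1732 rpm

1732 rpm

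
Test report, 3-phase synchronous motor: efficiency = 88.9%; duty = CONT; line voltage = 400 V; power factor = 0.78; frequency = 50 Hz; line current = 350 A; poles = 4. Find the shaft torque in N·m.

1070 N·m

P_in = √3·V·I·cosφ = 1.732 × 400 × 350 × 0.78 = 189134 W
P_out = η·P_in = 0.889 × 189134 = 168140 W
n = n_s = 120×50/4 = 1500 rpm (synchronous)
ω = 2π×1500/60 = 157.1 rad/s
τ = P_out/ω = 168140/157.1 = 1070 N·m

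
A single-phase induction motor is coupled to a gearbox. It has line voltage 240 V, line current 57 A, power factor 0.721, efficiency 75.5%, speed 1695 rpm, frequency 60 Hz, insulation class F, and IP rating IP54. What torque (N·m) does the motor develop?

42 N·m

P_in = V·I·cosφ = 240 × 57 × 0.721 = 9863 W
P_out = η·P_in = 0.755 × 9863 = 7447 W
n = 1695 rpm
ω = 2π×1695/60 = 177.5 rad/s
τ = P_out/ω = 7447/177.5 = 42 N·m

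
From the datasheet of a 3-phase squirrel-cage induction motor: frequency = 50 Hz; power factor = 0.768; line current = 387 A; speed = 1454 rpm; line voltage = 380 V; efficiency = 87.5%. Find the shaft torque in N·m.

1120 N·m

P_in = √3·V·I·cosφ = 1.732 × 380 × 387 × 0.768 = 195616 W
P_out = η·P_in = 0.875 × 195616 = 171164 W
n = 1454 rpm
ω = 2π×1454/60 = 152.3 rad/s
τ = P_out/ω = 171164/152.3 = 1120 N·m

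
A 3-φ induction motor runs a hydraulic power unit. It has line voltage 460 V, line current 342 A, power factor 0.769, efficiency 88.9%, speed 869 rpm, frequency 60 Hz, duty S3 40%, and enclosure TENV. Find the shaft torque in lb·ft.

1510 lb·ft

P_in = √3·V·I·cosφ = 1.732 × 460 × 342 × 0.769 = 209536 W
P_out = η·P_in = 0.889 × 209536 = 186278 W
n = 869 rpm
ω = 2π×869/60 = 91 rad/s
τ = P_out/ω = 186278/91 = 2047 N·m
In lb·ft: 2047/1.356 = 1510 lb·ft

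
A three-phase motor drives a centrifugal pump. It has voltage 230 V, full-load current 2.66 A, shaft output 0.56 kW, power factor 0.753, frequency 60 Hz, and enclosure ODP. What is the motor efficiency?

P_out = 0.56 kW = 560 W
P_in = √3·V_L·I_L·cosφ = 1.732 × 230 × 2.66 × 0.753 = 798 W
η = P_out / P_in = 560 / 798 = 0.702 = 70.2%

70.2 %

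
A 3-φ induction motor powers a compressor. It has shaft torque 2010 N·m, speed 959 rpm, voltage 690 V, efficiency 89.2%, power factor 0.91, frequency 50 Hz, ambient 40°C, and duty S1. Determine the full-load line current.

208 A

ω = 2π×959/60 = 100.4 rad/s; P_out = τω = 2010 × 100.4 = 201804 W
P_in = P_out / η = 201804 / 0.892 = 226238 W
I_L = P_in / (√3·V_L·cosφ) = 226238 / (1.732 × 690 × 0.91) = 208 A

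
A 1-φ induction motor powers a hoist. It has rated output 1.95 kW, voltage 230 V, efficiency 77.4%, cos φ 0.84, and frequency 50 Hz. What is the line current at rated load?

P_out = 1.95 kW = 1950 W
P_in = P_out / η = 1950 / 0.774 = 2519 W
I = P_in / (V·cosφ) = 2519 / (230 × 0.84) = 13 A

13 A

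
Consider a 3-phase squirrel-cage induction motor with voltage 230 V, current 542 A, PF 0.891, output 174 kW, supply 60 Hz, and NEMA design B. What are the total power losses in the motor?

18.4 kW

P_in = √3·V·I·cosφ = 1.732×230×542×0.891 = 192377 W
P_out = 174000 W
Losses = P_in − P_out = 192377 − 174000 = 18377 W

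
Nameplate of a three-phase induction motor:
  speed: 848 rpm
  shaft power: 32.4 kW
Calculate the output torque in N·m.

ω = 2π × 848/60 = 88.8 rad/s
τ = P/ω = 32400/88.8 = 365 N·m

365 N·m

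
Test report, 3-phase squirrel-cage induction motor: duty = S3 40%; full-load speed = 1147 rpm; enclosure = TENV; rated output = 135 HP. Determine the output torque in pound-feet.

618 lb·ft

P_out = 135 × 746 = 100710 W
ω = 2π × 1147/60 = 120.1 rad/s
τ = P_out/ω = 100710/120.1 = 838.6 N·m
In lb·ft: 838.6/1.356 = 618 lb·ft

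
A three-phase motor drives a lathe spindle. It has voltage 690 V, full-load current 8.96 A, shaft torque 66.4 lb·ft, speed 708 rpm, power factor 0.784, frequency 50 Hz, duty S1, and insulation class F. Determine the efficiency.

79.5 %

τ = 66.4 lb·ft × 1.356 = 90.04 N·m
ω = 2π × 708/60 = 74.14 rad/s; P_out = τω = 90.04 × 74.14 = 6676 W
P_in = √3·V_L·I_L·cosφ = 1.732 × 690 × 8.96 × 0.784 = 8395 W
η = P_out / P_in = 6676 / 8395 = 0.795 = 79.5%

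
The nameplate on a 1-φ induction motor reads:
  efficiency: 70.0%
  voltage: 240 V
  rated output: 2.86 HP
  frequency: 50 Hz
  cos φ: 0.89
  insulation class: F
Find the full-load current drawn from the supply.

P_out = 2.86 × 746 = 2134 W
P_in = P_out / η = 2134 / 0.700 = 3049 W
I = P_in / (V·cosφ) = 3049 / (240 × 0.89) = 14.3 A

14.3 A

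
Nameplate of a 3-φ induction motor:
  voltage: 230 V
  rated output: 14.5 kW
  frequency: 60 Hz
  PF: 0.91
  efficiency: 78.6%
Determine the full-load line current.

50.9 A

P_out = 14.5 kW = 14500 W
P_in = P_out / η = 14500 / 0.786 = 18448 W
I_L = P_in / (√3·V_L·cosφ) = 18448 / (1.732 × 230 × 0.91) = 50.9 A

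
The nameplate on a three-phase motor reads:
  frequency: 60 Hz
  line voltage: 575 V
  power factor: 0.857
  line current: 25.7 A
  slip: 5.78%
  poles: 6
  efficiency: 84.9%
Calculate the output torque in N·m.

157 N·m

P_in = √3·V·I·cosφ = 1.732 × 575 × 25.7 × 0.857 = 21935 W
P_out = η·P_in = 0.849 × 21935 = 18623 W
n_s = 120×60/6 = 1200 rpm; n = 1200×(1−0.0578) = 1131 rpm
ω = 2π×1131/60 = 118.4 rad/s
τ = P_out/ω = 18623/118.4 = 157 N·m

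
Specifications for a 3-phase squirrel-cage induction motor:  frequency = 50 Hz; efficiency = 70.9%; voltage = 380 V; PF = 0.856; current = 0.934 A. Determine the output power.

0.373 kW

P_in = √3·V·I·cosφ = 1.732 × 380 × 0.934 × 0.856 = 526 W
P_out = η·P_in = 0.709 × 526 = 373 W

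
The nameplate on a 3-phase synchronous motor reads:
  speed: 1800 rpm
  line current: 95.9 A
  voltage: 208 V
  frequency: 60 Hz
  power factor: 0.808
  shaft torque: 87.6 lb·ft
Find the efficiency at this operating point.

τ = 87.6 lb·ft × 1.356 = 118.8 N·m
ω = 2π × 1800/60 = 188.5 rad/s; P_out = τω = 118.8 × 188.5 = 22394 W
P_in = √3·V_L·I_L·cosφ = 1.732 × 208 × 95.9 × 0.808 = 27915 W
η = P_out / P_in = 22394 / 27915 = 0.802 = 80.2%

80.2 %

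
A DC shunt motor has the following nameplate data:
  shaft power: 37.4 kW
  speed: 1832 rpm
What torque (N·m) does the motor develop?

ω = 2π × 1832/60 = 191.8 rad/s
τ = P/ω = 37400/191.8 = 195 N·m

195 N·m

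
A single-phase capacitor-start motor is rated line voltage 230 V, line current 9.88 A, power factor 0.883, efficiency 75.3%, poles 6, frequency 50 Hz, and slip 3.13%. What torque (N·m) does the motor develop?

14.9 N·m

P_in = V·I·cosφ = 230 × 9.88 × 0.883 = 2007 W
P_out = η·P_in = 0.753 × 2007 = 1511 W
n_s = 120×50/6 = 1000 rpm; n = 1000×(1−0.0313) = 969 rpm
ω = 2π×969/60 = 101.5 rad/s
τ = P_out/ω = 1511/101.5 = 14.9 N·m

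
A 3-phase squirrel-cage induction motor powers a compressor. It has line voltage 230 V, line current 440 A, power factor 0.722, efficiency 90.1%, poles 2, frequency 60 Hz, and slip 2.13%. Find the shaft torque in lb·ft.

228 lb·ft

P_in = √3·V·I·cosφ = 1.732 × 230 × 440 × 0.722 = 126551 W
P_out = η·P_in = 0.901 × 126551 = 114022 W
n_s = 120×60/2 = 3600 rpm; n = 3600×(1−0.0213) = 3523 rpm
ω = 2π×3523/60 = 368.9 rad/s
τ = P_out/ω = 114022/368.9 = 309.1 N·m
In lb·ft: 309.1/1.356 = 228 lb·ft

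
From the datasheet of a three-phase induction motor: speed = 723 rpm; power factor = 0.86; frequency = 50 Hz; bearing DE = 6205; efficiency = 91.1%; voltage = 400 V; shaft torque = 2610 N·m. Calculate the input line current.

364 A

ω = 2π×723/60 = 75.71 rad/s; P_out = τω = 2610 × 75.71 = 197603 W
P_in = P_out / η = 197603 / 0.911 = 216908 W
I_L = P_in / (√3·V_L·cosφ) = 216908 / (1.732 × 400 × 0.86) = 364 A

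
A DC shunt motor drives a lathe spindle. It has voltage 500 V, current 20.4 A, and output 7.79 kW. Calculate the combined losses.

2410 W

P_in = V·I = 500×20.4 = 10200 W
P_out = 7790 W
Losses = P_in − P_out = 10200 − 7790 = 2410 W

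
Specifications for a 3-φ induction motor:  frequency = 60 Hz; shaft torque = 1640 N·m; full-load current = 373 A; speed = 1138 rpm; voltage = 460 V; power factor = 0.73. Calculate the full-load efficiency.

90.1 %

ω = 2π × 1138/60 = 119.2 rad/s; P_out = τω = 1640 × 119.2 = 195488 W
P_in = √3·V_L·I_L·cosφ = 1.732 × 460 × 373 × 0.73 = 216939 W
η = P_out / P_in = 195488 / 216939 = 0.901 = 90.1%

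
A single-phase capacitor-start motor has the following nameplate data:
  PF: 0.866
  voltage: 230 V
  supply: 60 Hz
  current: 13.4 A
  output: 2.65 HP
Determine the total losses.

P_in = V·I·cosφ = 230×13.4×0.866 = 2669 W
P_out = 2.65×746 = 1977 W
Losses = P_in − P_out = 2669 − 1977 = 692 W

692 W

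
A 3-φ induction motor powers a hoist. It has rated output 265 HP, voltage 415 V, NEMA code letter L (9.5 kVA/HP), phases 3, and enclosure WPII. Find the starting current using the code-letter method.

S_LR = 9.5 × 265 = 2517.5 kVA
I_LR = S_LR/(√3·V_L) = 2517500/(1.732×415) = 3500 A

3500 A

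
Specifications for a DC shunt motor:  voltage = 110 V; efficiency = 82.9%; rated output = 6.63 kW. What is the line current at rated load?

P_out = 6.63 kW = 6630 W
P_in = P_out / η = 6630 / 0.829 = 7998 W
I = P_in / V = 7998 / 110 = 72.7 A

72.7 A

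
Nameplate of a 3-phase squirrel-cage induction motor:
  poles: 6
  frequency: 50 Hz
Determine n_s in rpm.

1000 rpm

n_s = 120f/p = 120×50/6 = 1000 rpm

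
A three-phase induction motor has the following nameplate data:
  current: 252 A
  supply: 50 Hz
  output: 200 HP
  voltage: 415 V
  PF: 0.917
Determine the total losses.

16.9 kW

P_in = √3·V·I·cosφ = 1.732×415×252×0.917 = 166099 W
P_out = 200×746 = 149200 W
Losses = P_in − P_out = 166099 − 149200 = 16899 W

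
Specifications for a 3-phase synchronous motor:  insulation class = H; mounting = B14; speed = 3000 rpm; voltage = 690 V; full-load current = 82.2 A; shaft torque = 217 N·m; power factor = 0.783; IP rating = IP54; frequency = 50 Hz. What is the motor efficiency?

ω = 2π × 3000/60 = 314.2 rad/s; P_out = τω = 217 × 314.2 = 68181 W
P_in = √3·V_L·I_L·cosφ = 1.732 × 690 × 82.2 × 0.783 = 76918 W
η = P_out / P_in = 68181 / 76918 = 0.886 = 88.6%

88.6 %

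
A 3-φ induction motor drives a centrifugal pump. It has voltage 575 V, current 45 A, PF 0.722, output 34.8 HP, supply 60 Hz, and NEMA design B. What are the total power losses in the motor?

P_in = √3·V·I·cosφ = 1.732×575×45×0.722 = 32357 W
P_out = 34.8×746 = 25961 W
Losses = P_in − P_out = 32357 − 25961 = 6396 W

6.4 kW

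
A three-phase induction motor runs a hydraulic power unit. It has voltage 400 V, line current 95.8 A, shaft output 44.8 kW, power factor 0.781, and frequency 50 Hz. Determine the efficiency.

P_out = 44.8 kW = 44800 W
P_in = √3·V_L·I_L·cosφ = 1.732 × 400 × 95.8 × 0.781 = 51835 W
η = P_out / P_in = 44800 / 51835 = 0.864 = 86.4%

86.4 %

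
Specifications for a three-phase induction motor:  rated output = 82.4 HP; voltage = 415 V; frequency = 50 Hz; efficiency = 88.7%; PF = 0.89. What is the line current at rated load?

108 A

P_out = 82.4 × 746 = 61470 W
P_in = P_out / η = 61470 / 0.887 = 69301 W
I_L = P_in / (√3·V_L·cosφ) = 69301 / (1.732 × 415 × 0.89) = 108 A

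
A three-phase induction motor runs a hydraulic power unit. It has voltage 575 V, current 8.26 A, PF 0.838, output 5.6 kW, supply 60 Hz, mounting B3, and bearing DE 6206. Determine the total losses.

P_in = √3·V·I·cosφ = 1.732×575×8.26×0.838 = 6894 W
P_out = 5600 W
Losses = P_in − P_out = 6894 − 5600 = 1294 W

1290 W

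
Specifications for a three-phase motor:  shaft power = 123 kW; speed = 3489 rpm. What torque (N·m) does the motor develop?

ω = 2π × 3489/60 = 365.4 rad/s
τ = P/ω = 123000/365.4 = 337 N·m

337 N·m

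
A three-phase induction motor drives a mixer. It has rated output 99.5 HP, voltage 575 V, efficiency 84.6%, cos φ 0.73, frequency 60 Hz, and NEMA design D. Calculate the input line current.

121 A

P_out = 99.5 × 746 = 74227 W
P_in = P_out / η = 74227 / 0.846 = 87739 W
I_L = P_in / (√3·V_L·cosφ) = 87739 / (1.732 × 575 × 0.73) = 121 A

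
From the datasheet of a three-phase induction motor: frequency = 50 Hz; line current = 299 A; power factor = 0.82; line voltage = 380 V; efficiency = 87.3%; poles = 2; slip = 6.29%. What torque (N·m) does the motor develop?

P_in = √3·V·I·cosφ = 1.732 × 380 × 299 × 0.82 = 161368 W
P_out = η·P_in = 0.873 × 161368 = 140874 W
n_s = 120×50/2 = 3000 rpm; n = 3000×(1−0.0629) = 2811 rpm
ω = 2π×2811/60 = 294.4 rad/s
τ = P_out/ω = 140874/294.4 = 479 N·m

479 N·m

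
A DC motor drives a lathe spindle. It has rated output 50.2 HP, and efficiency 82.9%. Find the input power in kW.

P_out = 50.2 × 746 = 37449 W
P_in = P_out/η = 37449/0.829 = 45174 W = 45.2 kW

45.2 kW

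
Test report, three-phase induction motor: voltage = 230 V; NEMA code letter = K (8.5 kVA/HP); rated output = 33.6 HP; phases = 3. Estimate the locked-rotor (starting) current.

717 A

S_LR = 8.5 × 33.6 = 285.6 kVA
I_LR = S_LR/(√3·V_L) = 285600/(1.732×230) = 717 A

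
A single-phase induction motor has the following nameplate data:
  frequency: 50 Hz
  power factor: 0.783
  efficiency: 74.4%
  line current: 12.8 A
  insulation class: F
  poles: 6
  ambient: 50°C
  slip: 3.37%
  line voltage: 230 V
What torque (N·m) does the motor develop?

P_in = V·I·cosφ = 230 × 12.8 × 0.783 = 2305 W
P_out = η·P_in = 0.744 × 2305 = 1715 W
n_s = 120×50/6 = 1000 rpm; n = 1000×(1−0.0337) = 966 rpm
ω = 2π×966/60 = 101.2 rad/s
τ = P_out/ω = 1715/101.2 = 16.9 N·m

16.9 N·m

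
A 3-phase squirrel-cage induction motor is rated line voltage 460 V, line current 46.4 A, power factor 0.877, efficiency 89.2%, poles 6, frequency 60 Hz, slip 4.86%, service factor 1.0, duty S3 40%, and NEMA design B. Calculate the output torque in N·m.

P_in = √3·V·I·cosφ = 1.732 × 460 × 46.4 × 0.877 = 32421 W
P_out = η·P_in = 0.892 × 32421 = 28920 W
n_s = 120×60/6 = 1200 rpm; n = 1200×(1−0.0486) = 1142 rpm
ω = 2π×1142/60 = 119.6 rad/s
τ = P_out/ω = 28920/119.6 = 242 N·m

242 N·m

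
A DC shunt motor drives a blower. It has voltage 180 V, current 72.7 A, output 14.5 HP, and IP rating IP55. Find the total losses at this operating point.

2.27 kW

P_in = V·I = 180×72.7 = 13086 W
P_out = 14.5×746 = 10817 W
Losses = P_in − P_out = 13086 − 10817 = 2269 W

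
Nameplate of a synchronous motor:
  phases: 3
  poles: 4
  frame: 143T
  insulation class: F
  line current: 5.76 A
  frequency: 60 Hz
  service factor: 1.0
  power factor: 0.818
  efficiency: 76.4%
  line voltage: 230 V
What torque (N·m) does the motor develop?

P_in = √3·V·I·cosφ = 1.732 × 230 × 5.76 × 0.818 = 1877 W
P_out = η·P_in = 0.764 × 1877 = 1434 W
n = n_s = 120×60/4 = 1800 rpm (synchronous)
ω = 2π×1800/60 = 188.5 rad/s
τ = P_out/ω = 1434/188.5 = 7.61 N·m

7.61 N·m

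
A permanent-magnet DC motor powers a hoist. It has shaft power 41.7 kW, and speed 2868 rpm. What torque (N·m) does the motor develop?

139 N·m

ω = 2π × 2868/60 = 300.3 rad/s
τ = P/ω = 41700/300.3 = 139 N·m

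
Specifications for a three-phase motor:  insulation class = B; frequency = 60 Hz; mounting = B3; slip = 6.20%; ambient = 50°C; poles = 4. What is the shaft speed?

1688 rpm

n_s = 120f/p = 120×60/4 = 1800 rpm
n = n_s(1 − s) = 1800 × (1 − 0.062) = 1688 rpm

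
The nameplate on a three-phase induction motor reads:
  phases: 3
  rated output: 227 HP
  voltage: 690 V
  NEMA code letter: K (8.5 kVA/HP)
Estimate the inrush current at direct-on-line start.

S_LR = 8.5 × 227 = 1929.5 kVA
I_LR = S_LR/(√3·V_L) = 1929500/(1.732×690) = 1610 A

1610 A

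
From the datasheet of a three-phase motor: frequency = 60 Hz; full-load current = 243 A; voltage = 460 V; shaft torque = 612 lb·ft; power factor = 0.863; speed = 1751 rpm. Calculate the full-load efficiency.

τ = 612 lb·ft × 1.356 = 829.9 N·m
ω = 2π × 1751/60 = 183.4 rad/s; P_out = τω = 829.9 × 183.4 = 152204 W
P_in = √3·V_L·I_L·cosφ = 1.732 × 460 × 243 × 0.863 = 167079 W
η = P_out / P_in = 152204 / 167079 = 0.911 = 91.1%

91.1 %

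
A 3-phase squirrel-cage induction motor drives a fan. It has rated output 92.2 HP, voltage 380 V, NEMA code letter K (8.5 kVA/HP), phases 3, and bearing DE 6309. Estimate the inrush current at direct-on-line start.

S_LR = 8.5 × 92.2 = 783.7 kVA
I_LR = S_LR/(√3·V_L) = 783700/(1.732×380) = 1190 A

1190 A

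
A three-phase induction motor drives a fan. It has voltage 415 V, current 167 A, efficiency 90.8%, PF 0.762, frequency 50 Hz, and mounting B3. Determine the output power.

83.1 kW

P_in = √3·V·I·cosφ = 1.732 × 415 × 167 × 0.762 = 91468 W
P_out = η·P_in = 0.908 × 91468 = 83053 W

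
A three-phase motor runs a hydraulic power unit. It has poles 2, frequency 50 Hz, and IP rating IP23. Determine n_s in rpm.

n_s = 120f/p = 120×50/2 = 3000 rpm

3000 rpm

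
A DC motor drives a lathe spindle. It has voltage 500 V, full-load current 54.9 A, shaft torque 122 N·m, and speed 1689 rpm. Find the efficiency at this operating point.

ω = 2π × 1689/60 = 176.9 rad/s; P_out = τω = 122 × 176.9 = 21582 W
P_in = V·I = 500 × 54.9 = 27450 W
η = P_out / P_in = 21582 / 27450 = 0.786 = 78.6%

78.6 %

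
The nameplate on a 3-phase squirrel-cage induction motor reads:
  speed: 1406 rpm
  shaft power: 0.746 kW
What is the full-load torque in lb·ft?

3.74 lb·ft

ω = 2π × 1406/60 = 147.2 rad/s
τ = P/ω = 746/147.2 = 5.068 N·m
In lb·ft: 5.068/1.356 = 3.74 lb·ft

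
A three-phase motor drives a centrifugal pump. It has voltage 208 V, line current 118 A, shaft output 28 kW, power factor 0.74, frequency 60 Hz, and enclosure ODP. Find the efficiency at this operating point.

P_out = 28 kW = 28000 W
P_in = √3·V_L·I_L·cosφ = 1.732 × 208 × 118 × 0.74 = 31458 W
η = P_out / P_in = 28000 / 31458 = 0.890 = 89.0%

89.0 %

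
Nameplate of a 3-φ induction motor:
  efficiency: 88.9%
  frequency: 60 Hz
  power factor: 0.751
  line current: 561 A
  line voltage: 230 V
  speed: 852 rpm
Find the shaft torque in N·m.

1670 N·m

P_in = √3·V·I·cosφ = 1.732 × 230 × 561 × 0.751 = 167833 W
P_out = η·P_in = 0.889 × 167833 = 149204 W
n = 852 rpm
ω = 2π×852/60 = 89.22 rad/s
τ = P_out/ω = 149204/89.22 = 1670 N·m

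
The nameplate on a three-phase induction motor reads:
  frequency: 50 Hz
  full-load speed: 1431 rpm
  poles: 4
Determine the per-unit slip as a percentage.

n_s = 120f/p = 120×50/4 = 1500 rpm
s = (n_s − n)/n_s = (1500 − 1431)/1500 = 0.0460

4.6 %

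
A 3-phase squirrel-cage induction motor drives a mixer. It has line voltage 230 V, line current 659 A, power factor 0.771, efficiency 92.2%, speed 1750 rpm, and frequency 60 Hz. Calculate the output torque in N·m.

1020 N·m

P_in = √3·V·I·cosφ = 1.732 × 230 × 659 × 0.771 = 202402 W
P_out = η·P_in = 0.922 × 202402 = 186615 W
n = 1750 rpm
ω = 2π×1750/60 = 183.3 rad/s
τ = P_out/ω = 186615/183.3 = 1020 N·m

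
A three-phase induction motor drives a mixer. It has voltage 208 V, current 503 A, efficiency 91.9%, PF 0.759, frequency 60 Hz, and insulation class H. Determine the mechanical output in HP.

169 HP

P_in = √3·V·I·cosφ = 1.732 × 208 × 503 × 0.759 = 137537 W
P_out = η·P_in = 0.919 × 137537 = 126397 W
= 126397/746 = 169 HP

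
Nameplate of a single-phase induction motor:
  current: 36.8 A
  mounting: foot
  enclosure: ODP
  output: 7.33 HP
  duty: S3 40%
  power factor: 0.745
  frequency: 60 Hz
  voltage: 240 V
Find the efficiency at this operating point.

83.1 %

P_out = 7.33 × 746 = 5468 W
P_in = V·I·cosφ = 240 × 36.8 × 0.745 = 6580 W
η = P_out / P_in = 5468 / 6580 = 0.831 = 83.1%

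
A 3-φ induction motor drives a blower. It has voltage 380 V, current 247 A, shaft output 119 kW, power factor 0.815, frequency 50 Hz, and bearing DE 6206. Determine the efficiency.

P_out = 119 kW = 119000 W
P_in = √3·V_L·I_L·cosφ = 1.732 × 380 × 247 × 0.815 = 132491 W
η = P_out / P_in = 119000 / 132491 = 0.898 = 89.8%

89.8 %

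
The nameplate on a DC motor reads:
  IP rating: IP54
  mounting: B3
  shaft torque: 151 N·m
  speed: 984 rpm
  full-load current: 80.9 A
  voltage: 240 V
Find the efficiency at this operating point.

80.1 %

ω = 2π × 984/60 = 103 rad/s; P_out = τω = 151 × 103 = 15553 W
P_in = V·I = 240 × 80.9 = 19416 W
η = P_out / P_in = 15553 / 19416 = 0.801 = 80.1%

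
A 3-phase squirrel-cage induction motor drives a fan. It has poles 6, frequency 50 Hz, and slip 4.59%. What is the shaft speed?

954 rpm

n_s = 120f/p = 120×50/6 = 1000 rpm
n = n_s(1 − s) = 1000 × (1 − 0.0459) = 954 rpm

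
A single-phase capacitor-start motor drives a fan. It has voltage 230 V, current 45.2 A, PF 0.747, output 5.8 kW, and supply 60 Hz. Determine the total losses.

P_in = V·I·cosφ = 230×45.2×0.747 = 7766 W
P_out = 5800 W
Losses = P_in − P_out = 7766 − 5800 = 1966 W

1970 W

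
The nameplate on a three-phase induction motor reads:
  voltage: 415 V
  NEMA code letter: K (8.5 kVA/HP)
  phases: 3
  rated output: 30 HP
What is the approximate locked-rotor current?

355 A

S_LR = 8.5 × 30 = 255 kVA
I_LR = S_LR/(√3·V_L) = 255000/(1.732×415) = 355 A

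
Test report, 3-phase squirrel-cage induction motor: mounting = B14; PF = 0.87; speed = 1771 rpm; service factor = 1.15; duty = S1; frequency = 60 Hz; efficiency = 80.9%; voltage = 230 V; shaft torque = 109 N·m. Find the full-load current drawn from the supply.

ω = 2π×1771/60 = 185.5 rad/s; P_out = τω = 109 × 185.5 = 20220 W
P_in = P_out / η = 20220 / 0.809 = 24994 W
I_L = P_in / (√3·V_L·cosφ) = 24994 / (1.732 × 230 × 0.87) = 72.1 A

72.1 A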